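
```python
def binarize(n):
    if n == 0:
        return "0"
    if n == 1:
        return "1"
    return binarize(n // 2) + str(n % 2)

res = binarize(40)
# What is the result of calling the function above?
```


binarize(40)
= binarize(20) + "0"
= binarize(10) + "0" + "0"
= binarize(5) + "0" + "0" + "0"
= binarize(2) + "1" + "0" + "0" + "0"
= binarize(1) + "0" + "1" + "0" + "0" + "0"
= "1" + "0" + "1" + "0" + "0" + "0"
= "101000"


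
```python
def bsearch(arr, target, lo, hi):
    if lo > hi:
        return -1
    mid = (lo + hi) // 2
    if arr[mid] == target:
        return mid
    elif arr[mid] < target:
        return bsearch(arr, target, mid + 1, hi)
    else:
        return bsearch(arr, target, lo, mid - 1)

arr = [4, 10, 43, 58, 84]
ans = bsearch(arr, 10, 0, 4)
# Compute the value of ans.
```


bsearch(arr, 10, 0, 4)
lo=0, hi=4, mid=2, arr[mid]=43
43 > 10, search left half
lo=0, hi=1, mid=0, arr[mid]=4
4 < 10, search right half
lo=1, hi=1, mid=1, arr[mid]=10
arr[1] == 10, found at index 1
= 1


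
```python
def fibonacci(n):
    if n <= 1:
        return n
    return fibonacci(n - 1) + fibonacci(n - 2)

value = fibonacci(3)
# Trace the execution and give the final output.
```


fibonacci(3)
= fibonacci(2) + fibonacci(1)
Computing bottom-up: fibonacci(0)=0, fibonacci(1)=1, fibonacci(2)=1, fibonacci(3)=2
= 2


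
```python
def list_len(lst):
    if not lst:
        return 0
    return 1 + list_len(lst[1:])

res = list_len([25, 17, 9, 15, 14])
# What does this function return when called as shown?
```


list_len([25, 17, 9, 15, 14])
= 1 + list_len([17, 9, 15, 14])
= 1 + 1 + list_len([9, 15, 14])
= 1 + 1 + 1 + list_len([15, 14])
= 1 + 1 + 1 + 1 + list_len([14])
= 1 + 1 + 1 + 1 + 1 + list_len([])
= 1 + 1 + 1 + 1 + 1 + 0
= 5


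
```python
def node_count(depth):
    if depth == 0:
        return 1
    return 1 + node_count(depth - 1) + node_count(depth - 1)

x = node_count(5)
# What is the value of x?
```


node_count(5)
= 1 + node_count(4) + node_count(4)
= 1 + 2 * node_count(4)
node_count(k) = 2^(k+1) - 1
node_count(0) = 1
node_count(1) = 3
node_count(2) = 7
node_count(3) = 15
node_count(4) = 31
node_count(5) = 2^6 - 1 = 63


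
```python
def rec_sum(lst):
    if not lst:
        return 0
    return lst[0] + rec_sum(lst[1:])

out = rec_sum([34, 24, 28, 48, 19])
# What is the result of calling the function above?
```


rec_sum([34, 24, 28, 48, 19])
= 34 + rec_sum([24, 28, 48, 19])
= 34 + 24 + rec_sum([28, 48, 19])
= 34 + 24 + 28 + rec_sum([48, 19])
= 34 + 24 + 28 + 48 + rec_sum([19])
= 34 + 24 + 28 + 48 + 19 + rec_sum([])
= 34 + 24 + 28 + 48 + 19 + 0
= 153


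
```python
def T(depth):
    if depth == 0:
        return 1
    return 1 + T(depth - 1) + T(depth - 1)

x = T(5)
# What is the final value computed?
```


T(5)
= 1 + T(4) + T(4)
= 1 + 2 * T(4)
T(k) = 2^(k+1) - 1
T(0) = 1
T(1) = 3
T(2) = 7
T(3) = 15
T(4) = 31
T(5) = 2^6 - 1 = 63


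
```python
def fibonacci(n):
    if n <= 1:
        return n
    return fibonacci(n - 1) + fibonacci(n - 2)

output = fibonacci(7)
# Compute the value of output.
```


fibonacci(7)
= fibonacci(6) + fibonacci(5)
= (fibonacci(5) + fibonacci(4)) + fibonacci(5)
Computing bottom-up: fibonacci(0)=0, fibonacci(1)=1, fibonacci(2)=1, fibonacci(3)=2, fibonacci(4)=3, fibonacci(5)=5, fibonacci(6)=8, fibonacci(7)=13
= 13


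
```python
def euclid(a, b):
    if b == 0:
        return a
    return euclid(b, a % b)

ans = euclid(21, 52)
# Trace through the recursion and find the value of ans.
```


euclid(21, 52)
= euclid(52, 21 % 52) = euclid(52, 21)
= euclid(21, 52 % 21) = euclid(21, 10)
= euclid(10, 21 % 10) = euclid(10, 1)
= euclid(1, 10 % 1) = euclid(1, 0)
b == 0, return a = 1


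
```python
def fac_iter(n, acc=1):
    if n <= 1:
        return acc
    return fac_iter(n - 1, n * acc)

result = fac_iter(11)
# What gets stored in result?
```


fac_iter(11, 1)
= fac_iter(10, 11 * 1) = fac_iter(10, 11)
= fac_iter(9, 10 * 11) = fac_iter(9, 110)
= fac_iter(8, 9 * 110) = fac_iter(8, 990)
= fac_iter(7, 8 * 990) = fac_iter(7, 7920)
= fac_iter(6, 7 * 7920) = fac_iter(6, 55440)
= fac_iter(5, 6 * 55440) = fac_iter(5, 332640)
= fac_iter(4, 5 * 332640) = fac_iter(4, 1663200)
= fac_iter(3, 4 * 1663200) = fac_iter(3, 6652800)
= fac_iter(2, 3 * 6652800) = fac_iter(2, 19958400)
= fac_iter(1, 2 * 19958400) = fac_iter(1, 39916800)
n <= 1, return acc = 39916800


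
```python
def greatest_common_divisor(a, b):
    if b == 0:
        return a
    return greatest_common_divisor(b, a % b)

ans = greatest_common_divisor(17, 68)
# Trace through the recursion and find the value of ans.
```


greatest_common_divisor(17, 68)
= greatest_common_divisor(68, 17 % 68) = greatest_common_divisor(68, 17)
= greatest_common_divisor(17, 68 % 17) = greatest_common_divisor(17, 0)
b == 0, return a = 17


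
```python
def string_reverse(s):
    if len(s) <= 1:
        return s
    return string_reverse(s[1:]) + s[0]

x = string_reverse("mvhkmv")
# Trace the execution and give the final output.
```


string_reverse("mvhkmv")
= string_reverse("vhkmv") + "m"
= string_reverse("hkmv") + "v" + "m"
= string_reverse("kmv") + "h" + "v" + "m"
= string_reverse("mv") + "k" + "h" + "v" + "m"
= string_reverse("v") + "m" + "k" + "h" + "v" + "m"
= "v" + "m" + "k" + "h" + "v" + "m"
= "vmkhvm"


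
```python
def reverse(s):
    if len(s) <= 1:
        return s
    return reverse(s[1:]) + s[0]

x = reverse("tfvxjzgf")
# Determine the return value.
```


reverse("tfvxjzgf")
= reverse("fvxjzgf") + "t"
= reverse("vxjzgf") + "f" + "t"
= reverse("xjzgf") + "v" + "f" + "t"
= reverse("jzgf") + "x" + "v" + "f" + "t"
= reverse("zgf") + "j" + "x" + "v" + "f" + "t"
= reverse("gf") + "z" + "j" + "x" + "v" + "f" + "t"
= reverse("f") + "g" + "z" + "j" + "x" + "v" + "f" + "t"
= "f" + "g" + "z" + "j" + "x" + "v" + "f" + "t"
= "fgzjxvft"


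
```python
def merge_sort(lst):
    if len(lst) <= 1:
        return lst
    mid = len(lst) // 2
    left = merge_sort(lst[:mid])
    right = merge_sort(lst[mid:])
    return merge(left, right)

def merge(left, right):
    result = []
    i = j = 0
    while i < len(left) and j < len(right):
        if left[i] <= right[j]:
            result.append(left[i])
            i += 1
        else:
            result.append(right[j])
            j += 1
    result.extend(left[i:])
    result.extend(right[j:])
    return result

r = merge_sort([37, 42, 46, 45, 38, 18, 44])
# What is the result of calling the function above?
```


merge_sort([37, 42, 46, 45, 38, 18, 44])
Split into [37, 42, 46] and [45, 38, 18, 44]
Left sorted: [37, 42, 46]
Right sorted: [18, 38, 44, 45]
Merge [37, 42, 46] and [18, 38, 44, 45]
= [18, 37, 38, 42, 44, 45, 46]


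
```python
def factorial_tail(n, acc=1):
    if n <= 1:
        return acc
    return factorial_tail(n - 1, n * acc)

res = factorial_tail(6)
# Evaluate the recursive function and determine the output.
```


factorial_tail(6, 1)
= factorial_tail(5, 6 * 1) = factorial_tail(5, 6)
= factorial_tail(4, 5 * 6) = factorial_tail(4, 30)
= factorial_tail(3, 4 * 30) = factorial_tail(3, 120)
= factorial_tail(2, 3 * 120) = factorial_tail(2, 360)
= factorial_tail(1, 2 * 360) = factorial_tail(1, 720)
n <= 1, return acc = 720


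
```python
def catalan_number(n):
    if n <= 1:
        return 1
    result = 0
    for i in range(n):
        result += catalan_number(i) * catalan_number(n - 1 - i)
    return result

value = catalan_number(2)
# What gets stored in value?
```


catalan_number(2)
= sum of catalan_number(i) * catalan_number(2-1-i) for i in 0..1
  catalan_number(0)*catalan_number(1) = 1*1 = 1
  catalan_number(1)*catalan_number(0) = 1*1 = 1
= 1 + 1
= 2


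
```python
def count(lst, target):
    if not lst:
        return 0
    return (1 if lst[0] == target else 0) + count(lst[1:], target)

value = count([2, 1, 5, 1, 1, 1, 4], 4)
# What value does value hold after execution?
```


count([2, 1, 5, 1, 1, 1, 4], 4)
lst[0]=2 != 4: 0 + count([1, 5, 1, 1, 1, 4], 4)
lst[0]=1 != 4: 0 + count([5, 1, 1, 1, 4], 4)
lst[0]=5 != 4: 0 + count([1, 1, 1, 4], 4)
lst[0]=1 != 4: 0 + count([1, 1, 4], 4)
lst[0]=1 != 4: 0 + count([1, 4], 4)
lst[0]=1 != 4: 0 + count([4], 4)
lst[0]=4 == 4: 1 + count([], 4)
= 1


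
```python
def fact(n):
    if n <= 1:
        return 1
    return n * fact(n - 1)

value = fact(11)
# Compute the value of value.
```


fact(11)
= 11 * fact(10)
= 11 * 10 * fact(9)
= 11 * 10 * 9 * fact(8)
= 11 * 10 * 9 * 8 * fact(7)
= 11 * 10 * 9 * 8 * 7 * fact(6)
= 11 * 10 * 9 * 8 * 7 * 6 * fact(5)
= 11 * 10 * 9 * 8 * 7 * 6 * 5 * fact(4)
= 11 * 10 * 9 * 8 * 7 * 6 * 5 * 4 * fact(3)
= 11 * 10 * 9 * 8 * 7 * 6 * 5 * 4 * 3 * fact(2)
= 11 * 10 * 9 * 8 * 7 * 6 * 5 * 4 * 3 * 2 * fact(1)
= 11 * 10 * 9 * 8 * 7 * 6 * 5 * 4 * 3 * 2 * 1
= 39916800


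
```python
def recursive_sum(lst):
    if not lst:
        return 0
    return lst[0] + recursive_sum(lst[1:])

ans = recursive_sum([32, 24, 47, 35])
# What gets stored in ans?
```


recursive_sum([32, 24, 47, 35])
= 32 + recursive_sum([24, 47, 35])
= 32 + 24 + recursive_sum([47, 35])
= 32 + 24 + 47 + recursive_sum([35])
= 32 + 24 + 47 + 35 + recursive_sum([])
= 32 + 24 + 47 + 35 + 0
= 138


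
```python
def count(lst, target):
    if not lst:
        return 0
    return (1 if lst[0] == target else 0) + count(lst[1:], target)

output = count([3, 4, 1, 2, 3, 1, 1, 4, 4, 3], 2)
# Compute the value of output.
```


count([3, 4, 1, 2, 3, 1, 1, 4, 4, 3], 2)
lst[0]=3 != 2: 0 + count([4, 1, 2, 3, 1, 1, 4, 4, 3], 2)
lst[0]=4 != 2: 0 + count([1, 2, 3, 1, 1, 4, 4, 3], 2)
lst[0]=1 != 2: 0 + count([2, 3, 1, 1, 4, 4, 3], 2)
lst[0]=2 == 2: 1 + count([3, 1, 1, 4, 4, 3], 2)
lst[0]=3 != 2: 0 + count([1, 1, 4, 4, 3], 2)
lst[0]=1 != 2: 0 + count([1, 4, 4, 3], 2)
lst[0]=1 != 2: 0 + count([4, 4, 3], 2)
lst[0]=4 != 2: 0 + count([4, 3], 2)
lst[0]=4 != 2: 0 + count([3], 2)
lst[0]=3 != 2: 0 + count([], 2)
= 1


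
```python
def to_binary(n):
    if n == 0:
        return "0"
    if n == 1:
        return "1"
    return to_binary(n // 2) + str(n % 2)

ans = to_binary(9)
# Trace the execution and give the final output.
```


to_binary(9)
= to_binary(4) + "1"
= to_binary(2) + "0" + "1"
= to_binary(1) + "0" + "0" + "1"
= "1" + "0" + "0" + "1"
= "1001"


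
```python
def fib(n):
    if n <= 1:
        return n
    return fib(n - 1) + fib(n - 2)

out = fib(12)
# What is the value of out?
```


fib(12)
= fib(11) + fib(10)
= (fib(10) + fib(9)) + fib(10)
Computing bottom-up: fib(0)=0, fib(1)=1, fib(2)=1, fib(3)=2, fib(4)=3, fib(5)=5, fib(6)=8, fib(7)=13, fib(8)=21, fib(9)=34, fib(10)=55, fib(11)=89, fib(12)=144
= 144


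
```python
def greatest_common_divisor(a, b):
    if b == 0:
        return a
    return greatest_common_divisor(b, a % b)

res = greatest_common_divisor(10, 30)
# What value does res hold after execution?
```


greatest_common_divisor(10, 30)
= greatest_common_divisor(30, 10 % 30) = greatest_common_divisor(30, 10)
= greatest_common_divisor(10, 30 % 10) = greatest_common_divisor(10, 0)
b == 0, return a = 10


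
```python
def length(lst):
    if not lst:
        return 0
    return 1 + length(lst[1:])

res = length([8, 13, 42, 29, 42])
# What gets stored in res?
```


length([8, 13, 42, 29, 42])
= 1 + length([13, 42, 29, 42])
= 1 + 1 + length([42, 29, 42])
= 1 + 1 + 1 + length([29, 42])
= 1 + 1 + 1 + 1 + length([42])
= 1 + 1 + 1 + 1 + 1 + length([])
= 1 + 1 + 1 + 1 + 1 + 0
= 5


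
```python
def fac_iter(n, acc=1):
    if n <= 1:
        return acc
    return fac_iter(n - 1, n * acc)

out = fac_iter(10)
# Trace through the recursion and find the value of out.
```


fac_iter(10, 1)
= fac_iter(9, 10 * 1) = fac_iter(9, 10)
= fac_iter(8, 9 * 10) = fac_iter(8, 90)
= fac_iter(7, 8 * 90) = fac_iter(7, 720)
= fac_iter(6, 7 * 720) = fac_iter(6, 5040)
= fac_iter(5, 6 * 5040) = fac_iter(5, 30240)
= fac_iter(4, 5 * 30240) = fac_iter(4, 151200)
= fac_iter(3, 4 * 151200) = fac_iter(3, 604800)
= fac_iter(2, 3 * 604800) = fac_iter(2, 1814400)
= fac_iter(1, 2 * 1814400) = fac_iter(1, 3628800)
n <= 1, return acc = 3628800


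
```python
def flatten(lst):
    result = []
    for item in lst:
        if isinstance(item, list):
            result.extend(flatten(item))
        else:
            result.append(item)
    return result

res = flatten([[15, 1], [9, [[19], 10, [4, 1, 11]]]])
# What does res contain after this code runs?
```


flatten([[15, 1], [9, [[19], 10, [4, 1, 11]]]])
Processing each element:
  [15, 1] is a list -> flatten recursively -> [15, 1]
  [9, [[19], 10, [4, 1, 11]]] is a list -> flatten recursively -> [9, 19, 10, 4, 1, 11]
= [15, 1, 9, 19, 10, 4, 1, 11]


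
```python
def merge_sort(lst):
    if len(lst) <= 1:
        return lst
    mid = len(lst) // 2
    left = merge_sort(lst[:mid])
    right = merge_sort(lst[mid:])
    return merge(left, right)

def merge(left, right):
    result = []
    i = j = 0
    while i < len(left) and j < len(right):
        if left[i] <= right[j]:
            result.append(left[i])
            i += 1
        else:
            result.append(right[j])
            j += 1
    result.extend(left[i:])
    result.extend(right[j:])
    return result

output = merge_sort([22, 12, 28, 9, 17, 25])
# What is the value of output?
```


merge_sort([22, 12, 28, 9, 17, 25])
Split into [22, 12, 28] and [9, 17, 25]
Left sorted: [12, 22, 28]
Right sorted: [9, 17, 25]
Merge [12, 22, 28] and [9, 17, 25]
= [9, 12, 17, 22, 25, 28]


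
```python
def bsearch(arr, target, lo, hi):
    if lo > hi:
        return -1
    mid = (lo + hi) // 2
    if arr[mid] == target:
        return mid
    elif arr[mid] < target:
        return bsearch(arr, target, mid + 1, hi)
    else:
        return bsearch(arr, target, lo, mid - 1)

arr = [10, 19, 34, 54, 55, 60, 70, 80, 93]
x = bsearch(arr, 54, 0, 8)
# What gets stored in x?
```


bsearch(arr, 54, 0, 8)
lo=0, hi=8, mid=4, arr[mid]=55
55 > 54, search left half
lo=0, hi=3, mid=1, arr[mid]=19
19 < 54, search right half
lo=2, hi=3, mid=2, arr[mid]=34
34 < 54, search right half
lo=3, hi=3, mid=3, arr[mid]=54
arr[3] == 54, found at index 3
= 3


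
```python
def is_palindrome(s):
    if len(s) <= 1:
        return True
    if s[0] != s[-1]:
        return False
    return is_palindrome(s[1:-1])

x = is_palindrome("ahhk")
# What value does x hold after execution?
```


is_palindrome("ahhk")
"ahhk": s[0]='a' != s[-1]='k' -> False
= False


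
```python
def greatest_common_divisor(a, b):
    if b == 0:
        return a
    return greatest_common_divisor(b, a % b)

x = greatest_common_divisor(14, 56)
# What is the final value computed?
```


greatest_common_divisor(14, 56)
= greatest_common_divisor(56, 14 % 56) = greatest_common_divisor(56, 14)
= greatest_common_divisor(14, 56 % 14) = greatest_common_divisor(14, 0)
b == 0, return a = 14


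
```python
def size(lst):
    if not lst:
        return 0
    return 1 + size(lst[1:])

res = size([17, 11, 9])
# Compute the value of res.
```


size([17, 11, 9])
= 1 + size([11, 9])
= 1 + 1 + size([9])
= 1 + 1 + 1 + size([])
= 1 + 1 + 1 + 0
= 3


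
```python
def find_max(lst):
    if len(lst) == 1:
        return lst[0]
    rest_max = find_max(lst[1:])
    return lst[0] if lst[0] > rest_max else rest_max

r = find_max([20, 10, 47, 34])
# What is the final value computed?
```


find_max([20, 10, 47, 34])
= compare 20 with find_max([10, 47, 34])
= compare 10 with find_max([47, 34])
= compare 47 with find_max([34])
Base: find_max([34]) = 34
compare 47 with 34: max = 47
compare 10 with 47: max = 47
compare 20 with 47: max = 47
= 47


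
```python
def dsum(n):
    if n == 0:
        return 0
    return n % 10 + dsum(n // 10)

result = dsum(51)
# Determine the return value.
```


dsum(51)
= 1 + dsum(5)
= 1 + 5 + dsum(0)
= 1 + 5 + 0
= 6


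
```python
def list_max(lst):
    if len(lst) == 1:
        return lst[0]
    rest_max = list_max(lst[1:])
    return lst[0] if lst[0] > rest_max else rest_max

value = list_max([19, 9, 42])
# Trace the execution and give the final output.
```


list_max([19, 9, 42])
= compare 19 with list_max([9, 42])
= compare 9 with list_max([42])
Base: list_max([42]) = 42
compare 9 with 42: max = 42
compare 19 with 42: max = 42
= 42


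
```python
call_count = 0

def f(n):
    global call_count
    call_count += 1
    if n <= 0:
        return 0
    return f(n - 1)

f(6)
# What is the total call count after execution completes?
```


f(6) calls f(5) calls ... calls f(0)
Total calls: 6 + 1 (for base case) = 7


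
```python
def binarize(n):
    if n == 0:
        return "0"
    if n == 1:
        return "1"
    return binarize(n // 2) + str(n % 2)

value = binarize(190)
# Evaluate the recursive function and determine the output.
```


binarize(190)
= binarize(95) + "0"
= binarize(47) + "1" + "0"
= binarize(23) + "1" + "1" + "0"
= binarize(11) + "1" + "1" + "1" + "0"
= binarize(5) + "1" + "1" + "1" + "1" + "0"
= binarize(2) + "1" + "1" + "1" + "1" + "1" + "0"
= binarize(1) + "0" + "1" + "1" + "1" + "1" + "1" + "0"
= "1" + "0" + "1" + "1" + "1" + "1" + "1" + "0"
= "10111110"


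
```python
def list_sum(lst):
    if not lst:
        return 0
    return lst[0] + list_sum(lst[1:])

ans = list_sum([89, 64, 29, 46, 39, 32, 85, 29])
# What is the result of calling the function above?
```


list_sum([89, 64, 29, 46, 39, 32, 85, 29])
= 89 + list_sum([64, 29, 46, 39, 32, 85, 29])
= 89 + 64 + list_sum([29, 46, 39, 32, 85, 29])
= 89 + 64 + 29 + list_sum([46, 39, 32, 85, 29])
= 89 + 64 + 29 + 46 + list_sum([39, 32, 85, 29])
= 89 + 64 + 29 + 46 + 39 + list_sum([32, 85, 29])
= 89 + 64 + 29 + 46 + 39 + 32 + list_sum([85, 29])
= 89 + 64 + 29 + 46 + 39 + 32 + 85 + list_sum([29])
= 89 + 64 + 29 + 46 + 39 + 32 + 85 + 29 + list_sum([])
= 89 + 64 + 29 + 46 + 39 + 32 + 85 + 29 + 0
= 413


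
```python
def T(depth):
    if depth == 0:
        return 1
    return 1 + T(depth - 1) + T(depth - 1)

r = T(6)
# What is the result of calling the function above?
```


T(6)
= 1 + T(5) + T(5)
= 1 + 2 * T(5)
T(k) = 2^(k+1) - 1
T(0) = 1
T(1) = 3
T(2) = 7
T(3) = 15
T(4) = 31
T(6) = 2^7 - 1 = 127


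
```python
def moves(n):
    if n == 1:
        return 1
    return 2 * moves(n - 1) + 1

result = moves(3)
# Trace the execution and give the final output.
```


moves(3)
= 2 * moves(2) + 1
= 2 * (2 * moves(1) + 1) + 1
Now compute bottom-up:
moves(1) = 1
moves(2) = 2 * 1 + 1 = 3
moves(3) = 2 * 3 + 1 = 7
= 7


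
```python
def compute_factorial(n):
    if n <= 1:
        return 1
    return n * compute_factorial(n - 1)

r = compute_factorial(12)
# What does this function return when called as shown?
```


compute_factorial(12)
= 12 * compute_factorial(11)
= 12 * 11 * compute_factorial(10)
= 12 * 11 * 10 * compute_factorial(9)
= 12 * 11 * 10 * 9 * compute_factorial(8)
= 12 * 11 * 10 * 9 * 8 * compute_factorial(7)
= 12 * 11 * 10 * 9 * 8 * 7 * compute_factorial(6)
= 12 * 11 * 10 * 9 * 8 * 7 * 6 * compute_factorial(5)
= 12 * 11 * 10 * 9 * 8 * 7 * 6 * 5 * compute_factorial(4)
= 12 * 11 * 10 * 9 * 8 * 7 * 6 * 5 * 4 * compute_factorial(3)
= 12 * 11 * 10 * 9 * 8 * 7 * 6 * 5 * 4 * 3 * compute_factorial(2)
= 12 * 11 * 10 * 9 * 8 * 7 * 6 * 5 * 4 * 3 * 2 * compute_factorial(1)
= 12 * 11 * 10 * 9 * 8 * 7 * 6 * 5 * 4 * 3 * 2 * 1
= 479001600


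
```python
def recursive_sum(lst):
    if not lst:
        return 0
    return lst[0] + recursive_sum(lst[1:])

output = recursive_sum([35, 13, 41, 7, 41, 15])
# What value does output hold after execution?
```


recursive_sum([35, 13, 41, 7, 41, 15])
= 35 + recursive_sum([13, 41, 7, 41, 15])
= 35 + 13 + recursive_sum([41, 7, 41, 15])
= 35 + 13 + 41 + recursive_sum([7, 41, 15])
= 35 + 13 + 41 + 7 + recursive_sum([41, 15])
= 35 + 13 + 41 + 7 + 41 + recursive_sum([15])
= 35 + 13 + 41 + 7 + 41 + 15 + recursive_sum([])
= 35 + 13 + 41 + 7 + 41 + 15 + 0
= 152


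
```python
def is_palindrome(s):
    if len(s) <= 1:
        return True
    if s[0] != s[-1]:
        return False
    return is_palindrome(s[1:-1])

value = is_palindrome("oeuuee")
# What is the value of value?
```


is_palindrome("oeuuee")
"oeuuee": s[0]='o' != s[-1]='e' -> False
= False


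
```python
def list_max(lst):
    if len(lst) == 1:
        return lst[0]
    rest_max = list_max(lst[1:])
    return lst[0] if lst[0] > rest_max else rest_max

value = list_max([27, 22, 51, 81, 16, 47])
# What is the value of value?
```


list_max([27, 22, 51, 81, 16, 47])
= compare 27 with list_max([22, 51, 81, 16, 47])
= compare 22 with list_max([51, 81, 16, 47])
= compare 51 with list_max([81, 16, 47])
= compare 81 with list_max([16, 47])
= compare 16 with list_max([47])
Base: list_max([47]) = 47
compare 16 with 47: max = 47
compare 81 with 47: max = 81
compare 51 with 81: max = 81
compare 22 with 81: max = 81
compare 27 with 81: max = 81
= 81


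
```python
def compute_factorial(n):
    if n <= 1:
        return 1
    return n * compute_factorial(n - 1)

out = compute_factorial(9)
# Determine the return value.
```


compute_factorial(9)
= 9 * compute_factorial(8)
= 9 * 8 * compute_factorial(7)
= 9 * 8 * 7 * compute_factorial(6)
= 9 * 8 * 7 * 6 * compute_factorial(5)
= 9 * 8 * 7 * 6 * 5 * compute_factorial(4)
= 9 * 8 * 7 * 6 * 5 * 4 * compute_factorial(3)
= 9 * 8 * 7 * 6 * 5 * 4 * 3 * compute_factorial(2)
= 9 * 8 * 7 * 6 * 5 * 4 * 3 * 2 * compute_factorial(1)
= 9 * 8 * 7 * 6 * 5 * 4 * 3 * 2 * 1
= 362880


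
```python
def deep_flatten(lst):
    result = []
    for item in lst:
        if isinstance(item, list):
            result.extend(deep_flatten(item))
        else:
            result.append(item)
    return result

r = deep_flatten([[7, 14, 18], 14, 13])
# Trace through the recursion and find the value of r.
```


deep_flatten([[7, 14, 18], 14, 13])
Processing each element:
  [7, 14, 18] is a list -> deep_flatten recursively -> [7, 14, 18]
  14 is not a list -> append 14
  13 is not a list -> append 13
= [7, 14, 18, 14, 13]


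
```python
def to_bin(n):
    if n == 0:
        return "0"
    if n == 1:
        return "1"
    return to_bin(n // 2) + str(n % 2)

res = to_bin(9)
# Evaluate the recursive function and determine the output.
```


to_bin(9)
= to_bin(4) + "1"
= to_bin(2) + "0" + "1"
= to_bin(1) + "0" + "0" + "1"
= "1" + "0" + "0" + "1"
= "1001"


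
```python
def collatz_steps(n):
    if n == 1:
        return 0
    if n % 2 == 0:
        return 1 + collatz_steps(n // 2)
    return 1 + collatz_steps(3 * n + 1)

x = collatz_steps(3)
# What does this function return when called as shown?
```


collatz_steps(3)
3 is odd -> 3*3+1 = 10 -> collatz_steps(10)
10 is even -> collatz_steps(5)
5 is odd -> 3*5+1 = 16 -> collatz_steps(16)
16 is even -> collatz_steps(8)
8 is even -> collatz_steps(4)
4 is even -> collatz_steps(2)
2 is even -> collatz_steps(1)
Reached 1 after 7 steps
= 7


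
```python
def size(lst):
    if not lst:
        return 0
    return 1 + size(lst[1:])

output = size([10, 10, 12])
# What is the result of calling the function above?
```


size([10, 10, 12])
= 1 + size([10, 12])
= 1 + 1 + size([12])
= 1 + 1 + 1 + size([])
= 1 + 1 + 1 + 0
= 3


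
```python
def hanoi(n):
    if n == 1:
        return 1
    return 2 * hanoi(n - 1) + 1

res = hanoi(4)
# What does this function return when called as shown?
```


hanoi(4)
= 2 * hanoi(3) + 1
= 2 * (2 * hanoi(2) + 1) + 1
= 2 * (2 * (2 * hanoi(1) + 1) + 1) + 1
Now compute bottom-up:
hanoi(1) = 1
hanoi(2) = 2 * 1 + 1 = 3
hanoi(3) = 2 * 3 + 1 = 7
hanoi(4) = 2 * 7 + 1 = 15
= 15


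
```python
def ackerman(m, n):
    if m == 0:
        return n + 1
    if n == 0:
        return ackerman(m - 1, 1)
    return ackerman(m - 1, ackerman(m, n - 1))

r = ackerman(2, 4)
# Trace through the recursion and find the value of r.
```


ackerman(2, 4)
= ackerman(1, ackerman(2, 3))
First compute ackerman(2, 3) = 9
= ackerman(1, 9)
= 11


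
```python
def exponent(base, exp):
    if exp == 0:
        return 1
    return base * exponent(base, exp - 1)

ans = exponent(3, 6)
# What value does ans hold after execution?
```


exponent(3, 6)
= 3 * exponent(3, 5)
= 3 * 3 * exponent(3, 4)
= 3 * 3 * 3 * exponent(3, 3)
= 3 * 3 * 3 * 3 * exponent(3, 2)
= 3 * 3 * 3 * 3 * 3 * exponent(3, 1)
= 3 * 3 * 3 * 3 * 3 * 3 * exponent(3, 0)
= 3 * 3 * 3 * 3 * 3 * 3 * 1
= 729


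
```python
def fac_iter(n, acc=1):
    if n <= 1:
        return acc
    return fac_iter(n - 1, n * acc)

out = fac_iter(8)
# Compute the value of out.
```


fac_iter(8, 1)
= fac_iter(7, 8 * 1) = fac_iter(7, 8)
= fac_iter(6, 7 * 8) = fac_iter(6, 56)
= fac_iter(5, 6 * 56) = fac_iter(5, 336)
= fac_iter(4, 5 * 336) = fac_iter(4, 1680)
= fac_iter(3, 4 * 1680) = fac_iter(3, 6720)
= fac_iter(2, 3 * 6720) = fac_iter(2, 20160)
= fac_iter(1, 2 * 20160) = fac_iter(1, 40320)
n <= 1, return acc = 40320


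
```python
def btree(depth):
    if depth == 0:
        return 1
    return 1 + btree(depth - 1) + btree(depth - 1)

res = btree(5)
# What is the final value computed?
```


btree(5)
= 1 + btree(4) + btree(4)
= 1 + 2 * btree(4)
btree(k) = 2^(k+1) - 1
btree(0) = 1
btree(1) = 3
btree(2) = 7
btree(3) = 15
btree(4) = 31
btree(5) = 2^6 - 1 = 63


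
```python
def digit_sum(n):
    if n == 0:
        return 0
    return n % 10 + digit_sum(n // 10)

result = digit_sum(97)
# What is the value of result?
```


digit_sum(97)
= 7 + digit_sum(9)
= 7 + 9 + digit_sum(0)
= 7 + 9 + 0
= 16


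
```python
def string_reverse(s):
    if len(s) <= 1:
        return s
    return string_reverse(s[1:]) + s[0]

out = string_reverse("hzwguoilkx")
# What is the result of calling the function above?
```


string_reverse("hzwguoilkx")
= string_reverse("zwguoilkx") + "h"
= string_reverse("wguoilkx") + "z" + "h"
= string_reverse("guoilkx") + "w" + "z" + "h"
= string_reverse("uoilkx") + "g" + "w" + "z" + "h"
= string_reverse("oilkx") + "u" + "g" + "w" + "z" + "h"
= string_reverse("ilkx") + "o" + "u" + "g" + "w" + "z" + "h"
= string_reverse("lkx") + "i" + "o" + "u" + "g" + "w" + "z" + "h"
= string_reverse("kx") + "l" + "i" + "o" + "u" + "g" + "w" + "z" + "h"
= string_reverse("x") + "k" + "l" + "i" + "o" + "u" + "g" + "w" + "z" + "h"
= "x" + "k" + "l" + "i" + "o" + "u" + "g" + "w" + "z" + "h"
= "xkliougwzh"


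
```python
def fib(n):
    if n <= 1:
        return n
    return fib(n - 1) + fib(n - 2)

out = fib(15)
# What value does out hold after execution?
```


fib(15)
= fib(14) + fib(13)
= (fib(13) + fib(12)) + fib(13)
Computing bottom-up: fib(0)=0, fib(1)=1, fib(2)=1, fib(3)=2, fib(4)=3, fib(5)=5, fib(6)=8, fib(7)=13, fib(8)=21, fib(9)=34, fib(10)=55, fib(11)=89, fib(12)=144, fib(13)=233, fib(14)=377, fib(15)=610
= 610


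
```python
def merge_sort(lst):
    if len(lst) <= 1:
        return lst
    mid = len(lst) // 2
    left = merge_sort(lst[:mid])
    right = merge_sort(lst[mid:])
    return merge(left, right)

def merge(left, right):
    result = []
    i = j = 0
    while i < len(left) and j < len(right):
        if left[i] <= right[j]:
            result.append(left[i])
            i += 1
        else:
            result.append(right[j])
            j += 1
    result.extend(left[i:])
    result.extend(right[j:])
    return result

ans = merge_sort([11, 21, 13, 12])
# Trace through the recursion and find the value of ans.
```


merge_sort([11, 21, 13, 12])
Split into [11, 21] and [13, 12]
Left sorted: [11, 21]
Right sorted: [12, 13]
Merge [11, 21] and [12, 13]
= [11, 12, 13, 21]


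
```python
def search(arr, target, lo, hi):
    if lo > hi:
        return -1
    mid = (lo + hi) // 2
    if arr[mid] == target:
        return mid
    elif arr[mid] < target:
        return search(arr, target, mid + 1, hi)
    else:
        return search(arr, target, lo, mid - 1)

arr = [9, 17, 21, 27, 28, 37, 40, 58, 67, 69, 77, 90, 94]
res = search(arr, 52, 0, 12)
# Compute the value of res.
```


search(arr, 52, 0, 12)
lo=0, hi=12, mid=6, arr[mid]=40
40 < 52, search right half
lo=7, hi=12, mid=9, arr[mid]=69
69 > 52, search left half
lo=7, hi=8, mid=7, arr[mid]=58
58 > 52, search left half
lo > hi, target not found, return -1
= -1


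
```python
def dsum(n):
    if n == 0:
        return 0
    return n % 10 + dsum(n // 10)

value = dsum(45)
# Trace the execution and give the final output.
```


dsum(45)
= 5 + dsum(4)
= 5 + 4 + dsum(0)
= 5 + 4 + 0
= 9


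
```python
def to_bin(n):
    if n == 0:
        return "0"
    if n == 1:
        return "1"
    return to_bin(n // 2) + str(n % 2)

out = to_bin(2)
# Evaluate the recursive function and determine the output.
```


to_bin(2)
= to_bin(1) + "0"
= "1" + "0"
= "10"


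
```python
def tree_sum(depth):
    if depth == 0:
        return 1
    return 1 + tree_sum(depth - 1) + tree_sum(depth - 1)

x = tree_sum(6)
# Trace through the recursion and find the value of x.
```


tree_sum(6)
= 1 + tree_sum(5) + tree_sum(5)
= 1 + 2 * tree_sum(5)
tree_sum(k) = 2^(k+1) - 1
tree_sum(0) = 1
tree_sum(1) = 3
tree_sum(2) = 7
tree_sum(3) = 15
tree_sum(4) = 31
tree_sum(6) = 2^7 - 1 = 127


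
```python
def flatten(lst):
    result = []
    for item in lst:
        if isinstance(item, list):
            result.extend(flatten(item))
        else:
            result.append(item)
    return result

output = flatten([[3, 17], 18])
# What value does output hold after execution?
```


flatten([[3, 17], 18])
Processing each element:
  [3, 17] is a list -> flatten recursively -> [3, 17]
  18 is not a list -> append 18
= [3, 17, 18]


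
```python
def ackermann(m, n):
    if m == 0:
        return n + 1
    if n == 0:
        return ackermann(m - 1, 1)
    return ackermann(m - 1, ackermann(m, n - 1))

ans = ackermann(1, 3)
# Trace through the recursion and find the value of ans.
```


ackermann(1, 3)
= ackermann(0, ackermann(1, 2))
First compute ackermann(1, 2) = 4
= ackermann(0, 4)
= 5


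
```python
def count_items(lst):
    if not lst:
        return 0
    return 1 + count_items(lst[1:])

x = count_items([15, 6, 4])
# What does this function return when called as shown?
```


count_items([15, 6, 4])
= 1 + count_items([6, 4])
= 1 + 1 + count_items([4])
= 1 + 1 + 1 + count_items([])
= 1 + 1 + 1 + 0
= 3


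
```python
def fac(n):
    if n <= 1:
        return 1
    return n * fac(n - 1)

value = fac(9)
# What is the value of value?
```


fac(9)
= 9 * fac(8)
= 9 * 8 * fac(7)
= 9 * 8 * 7 * fac(6)
= 9 * 8 * 7 * 6 * fac(5)
= 9 * 8 * 7 * 6 * 5 * fac(4)
= 9 * 8 * 7 * 6 * 5 * 4 * fac(3)
= 9 * 8 * 7 * 6 * 5 * 4 * 3 * fac(2)
= 9 * 8 * 7 * 6 * 5 * 4 * 3 * 2 * fac(1)
= 9 * 8 * 7 * 6 * 5 * 4 * 3 * 2 * 1
= 362880


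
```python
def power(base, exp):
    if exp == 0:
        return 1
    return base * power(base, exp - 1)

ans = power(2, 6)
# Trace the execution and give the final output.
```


power(2, 6)
= 2 * power(2, 5)
= 2 * 2 * power(2, 4)
= 2 * 2 * 2 * power(2, 3)
= 2 * 2 * 2 * 2 * power(2, 2)
= 2 * 2 * 2 * 2 * 2 * power(2, 1)
= 2 * 2 * 2 * 2 * 2 * 2 * power(2, 0)
= 2 * 2 * 2 * 2 * 2 * 2 * 1
= 64


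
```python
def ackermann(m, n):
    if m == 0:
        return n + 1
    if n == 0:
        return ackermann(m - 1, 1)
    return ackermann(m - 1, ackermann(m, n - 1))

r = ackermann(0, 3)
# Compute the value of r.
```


ackermann(0, 3)
m == 0: return 3 + 1 = 4
= 4


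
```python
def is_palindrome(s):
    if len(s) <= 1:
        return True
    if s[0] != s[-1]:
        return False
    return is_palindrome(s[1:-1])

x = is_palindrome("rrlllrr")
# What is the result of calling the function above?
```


is_palindrome("rrlllrr")
"rrlllrr": s[0]='r' == s[-1]='r' -> is_palindrome("rlllr")
"rlllr": s[0]='r' == s[-1]='r' -> is_palindrome("lll")
"lll": s[0]='l' == s[-1]='l' -> is_palindrome("l")
"l": len <= 1 -> True
= True


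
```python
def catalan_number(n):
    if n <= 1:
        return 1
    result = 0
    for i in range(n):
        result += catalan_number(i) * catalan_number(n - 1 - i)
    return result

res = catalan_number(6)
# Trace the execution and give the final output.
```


catalan_number(6)
= sum of catalan_number(i) * catalan_number(6-1-i) for i in 0..5
First compute sub-values bottom-up:
  catalan_number(0) = 1, catalan_number(1) = 1
  catalan_number(2) = 1*1 + 1*1 = 2
  catalan_number(3) = 1*2 + 1*1 + 2*1 = 5
  catalan_number(4) = 1*5 + 1*2 + 2*1 + 5*1 = 14
  catalan_number(5) = 1*14 + 1*5 + 2*2 + 5*1 + 14*1 = 42
Now catalan_number(6):
  catalan_number(0)*catalan_number(5) = 1*42 = 42
  catalan_number(1)*catalan_number(4) = 1*14 = 14
  catalan_number(2)*catalan_number(3) = 2*5 = 10
  catalan_number(3)*catalan_number(2) = 5*2 = 10
  catalan_number(4)*catalan_number(1) = 14*1 = 14
  catalan_number(5)*catalan_number(0) = 42*1 = 42
= 42 + 14 + 10 + 10 + 14 + 42
= 132


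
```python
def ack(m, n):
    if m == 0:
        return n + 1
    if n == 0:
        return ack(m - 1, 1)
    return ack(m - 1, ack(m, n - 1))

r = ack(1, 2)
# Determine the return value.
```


ack(1, 2)
= ack(0, ack(1, 1))
First compute ack(1, 1) = 3
= ack(0, 3)
= 4


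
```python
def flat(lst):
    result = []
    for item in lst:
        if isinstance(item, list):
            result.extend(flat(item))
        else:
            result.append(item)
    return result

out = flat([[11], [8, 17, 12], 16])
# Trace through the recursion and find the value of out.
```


flat([[11], [8, 17, 12], 16])
Processing each element:
  [11] is a list -> flat recursively -> [11]
  [8, 17, 12] is a list -> flat recursively -> [8, 17, 12]
  16 is not a list -> append 16
= [11, 8, 17, 12, 16]


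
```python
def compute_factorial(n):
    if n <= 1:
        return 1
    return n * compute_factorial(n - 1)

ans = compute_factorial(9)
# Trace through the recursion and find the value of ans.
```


compute_factorial(9)
= 9 * compute_factorial(8)
= 9 * 8 * compute_factorial(7)
= 9 * 8 * 7 * compute_factorial(6)
= 9 * 8 * 7 * 6 * compute_factorial(5)
= 9 * 8 * 7 * 6 * 5 * compute_factorial(4)
= 9 * 8 * 7 * 6 * 5 * 4 * compute_factorial(3)
= 9 * 8 * 7 * 6 * 5 * 4 * 3 * compute_factorial(2)
= 9 * 8 * 7 * 6 * 5 * 4 * 3 * 2 * compute_factorial(1)
= 9 * 8 * 7 * 6 * 5 * 4 * 3 * 2 * 1
= 362880


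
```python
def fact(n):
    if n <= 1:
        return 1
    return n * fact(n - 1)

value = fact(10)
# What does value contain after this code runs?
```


fact(10)
= 10 * fact(9)
= 10 * 9 * fact(8)
= 10 * 9 * 8 * fact(7)
= 10 * 9 * 8 * 7 * fact(6)
= 10 * 9 * 8 * 7 * 6 * fact(5)
= 10 * 9 * 8 * 7 * 6 * 5 * fact(4)
= 10 * 9 * 8 * 7 * 6 * 5 * 4 * fact(3)
= 10 * 9 * 8 * 7 * 6 * 5 * 4 * 3 * fact(2)
= 10 * 9 * 8 * 7 * 6 * 5 * 4 * 3 * 2 * fact(1)
= 10 * 9 * 8 * 7 * 6 * 5 * 4 * 3 * 2 * 1
= 3628800


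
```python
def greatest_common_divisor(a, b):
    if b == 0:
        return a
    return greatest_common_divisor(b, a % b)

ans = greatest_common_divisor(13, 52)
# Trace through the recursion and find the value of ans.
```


greatest_common_divisor(13, 52)
= greatest_common_divisor(52, 13 % 52) = greatest_common_divisor(52, 13)
= greatest_common_divisor(13, 52 % 13) = greatest_common_divisor(13, 0)
b == 0, return a = 13


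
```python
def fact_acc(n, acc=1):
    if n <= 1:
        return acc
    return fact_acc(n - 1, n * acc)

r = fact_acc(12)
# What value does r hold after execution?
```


fact_acc(12, 1)
= fact_acc(11, 12 * 1) = fact_acc(11, 12)
= fact_acc(10, 11 * 12) = fact_acc(10, 132)
= fact_acc(9, 10 * 132) = fact_acc(9, 1320)
= fact_acc(8, 9 * 1320) = fact_acc(8, 11880)
= fact_acc(7, 8 * 11880) = fact_acc(7, 95040)
= fact_acc(6, 7 * 95040) = fact_acc(6, 665280)
= fact_acc(5, 6 * 665280) = fact_acc(5, 3991680)
= fact_acc(4, 5 * 3991680) = fact_acc(4, 19958400)
= fact_acc(3, 4 * 19958400) = fact_acc(3, 79833600)
= fact_acc(2, 3 * 79833600) = fact_acc(2, 239500800)
= fact_acc(1, 2 * 239500800) = fact_acc(1, 479001600)
n <= 1, return acc = 479001600


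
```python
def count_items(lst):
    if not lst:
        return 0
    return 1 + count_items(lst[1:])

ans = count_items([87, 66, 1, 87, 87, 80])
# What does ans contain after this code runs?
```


count_items([87, 66, 1, 87, 87, 80])
= 1 + count_items([66, 1, 87, 87, 80])
= 1 + 1 + count_items([1, 87, 87, 80])
= 1 + 1 + 1 + count_items([87, 87, 80])
= 1 + 1 + 1 + 1 + count_items([87, 80])
= 1 + 1 + 1 + 1 + 1 + count_items([80])
= 1 + 1 + 1 + 1 + 1 + 1 + count_items([])
= 1 + 1 + 1 + 1 + 1 + 1 + 0
= 6


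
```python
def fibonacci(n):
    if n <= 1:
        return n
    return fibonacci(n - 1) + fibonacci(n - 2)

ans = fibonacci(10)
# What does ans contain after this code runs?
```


fibonacci(10)
= fibonacci(9) + fibonacci(8)
= (fibonacci(8) + fibonacci(7)) + fibonacci(8)
Computing bottom-up: fibonacci(0)=0, fibonacci(1)=1, fibonacci(2)=1, fibonacci(3)=2, fibonacci(4)=3, fibonacci(5)=5, fibonacci(6)=8, fibonacci(7)=13, fibonacci(8)=21, fibonacci(9)=34, fibonacci(10)=55
= 55


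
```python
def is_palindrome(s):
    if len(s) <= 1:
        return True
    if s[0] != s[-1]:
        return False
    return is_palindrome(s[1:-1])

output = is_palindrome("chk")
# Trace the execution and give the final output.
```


is_palindrome("chk")
"chk": s[0]='c' != s[-1]='k' -> False
= False


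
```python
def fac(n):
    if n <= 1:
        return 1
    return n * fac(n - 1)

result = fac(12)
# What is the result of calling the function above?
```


fac(12)
= 12 * fac(11)
= 12 * 11 * fac(10)
= 12 * 11 * 10 * fac(9)
= 12 * 11 * 10 * 9 * fac(8)
= 12 * 11 * 10 * 9 * 8 * fac(7)
= 12 * 11 * 10 * 9 * 8 * 7 * fac(6)
= 12 * 11 * 10 * 9 * 8 * 7 * 6 * fac(5)
= 12 * 11 * 10 * 9 * 8 * 7 * 6 * 5 * fac(4)
= 12 * 11 * 10 * 9 * 8 * 7 * 6 * 5 * 4 * fac(3)
= 12 * 11 * 10 * 9 * 8 * 7 * 6 * 5 * 4 * 3 * fac(2)
= 12 * 11 * 10 * 9 * 8 * 7 * 6 * 5 * 4 * 3 * 2 * fac(1)
= 12 * 11 * 10 * 9 * 8 * 7 * 6 * 5 * 4 * 3 * 2 * 1
= 479001600


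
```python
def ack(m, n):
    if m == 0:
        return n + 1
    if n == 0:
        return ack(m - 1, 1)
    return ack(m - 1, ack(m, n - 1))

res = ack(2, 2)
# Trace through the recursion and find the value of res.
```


ack(2, 2)
= ack(1, ack(2, 1))
First compute ack(2, 1) = 5
= ack(1, 5)
= 7


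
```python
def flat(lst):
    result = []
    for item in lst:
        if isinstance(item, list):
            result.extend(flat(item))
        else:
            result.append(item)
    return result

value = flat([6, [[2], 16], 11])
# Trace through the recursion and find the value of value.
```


flat([6, [[2], 16], 11])
Processing each element:
  6 is not a list -> append 6
  [[2], 16] is a list -> flat recursively -> [2, 16]
  11 is not a list -> append 11
= [6, 2, 16, 11]


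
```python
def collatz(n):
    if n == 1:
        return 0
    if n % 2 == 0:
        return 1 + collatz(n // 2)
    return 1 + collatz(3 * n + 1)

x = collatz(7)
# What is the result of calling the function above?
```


collatz(7)
7 is odd -> 3*7+1 = 22 -> collatz(22)
22 is even -> collatz(11)
11 is odd -> 3*11+1 = 34 -> collatz(34)
34 is even -> collatz(17)
17 is odd -> 3*17+1 = 52 -> collatz(52)
52 is even -> collatz(26)
26 is even -> collatz(13)
13 is odd -> 3*13+1 = 40 -> collatz(40)
40 is even -> collatz(20)
20 is even -> collatz(10)
10 is even -> collatz(5)
5 is odd -> 3*5+1 = 16 -> collatz(16)
16 is even -> collatz(8)
8 is even -> collatz(4)
4 is even -> collatz(2)
2 is even -> collatz(1)
Reached 1 after 16 steps
= 16


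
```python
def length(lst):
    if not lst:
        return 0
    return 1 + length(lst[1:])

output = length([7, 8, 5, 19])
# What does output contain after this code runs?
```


length([7, 8, 5, 19])
= 1 + length([8, 5, 19])
= 1 + 1 + length([5, 19])
= 1 + 1 + 1 + length([19])
= 1 + 1 + 1 + 1 + length([])
= 1 + 1 + 1 + 1 + 0
= 4


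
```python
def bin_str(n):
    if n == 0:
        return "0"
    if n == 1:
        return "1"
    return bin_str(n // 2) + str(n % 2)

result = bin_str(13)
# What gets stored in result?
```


bin_str(13)
= bin_str(6) + "1"
= bin_str(3) + "0" + "1"
= bin_str(1) + "1" + "0" + "1"
= "1" + "1" + "0" + "1"
= "1101"


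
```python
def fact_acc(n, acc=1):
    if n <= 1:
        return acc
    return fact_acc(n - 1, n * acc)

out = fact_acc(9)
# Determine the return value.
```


fact_acc(9, 1)
= fact_acc(8, 9 * 1) = fact_acc(8, 9)
= fact_acc(7, 8 * 9) = fact_acc(7, 72)
= fact_acc(6, 7 * 72) = fact_acc(6, 504)
= fact_acc(5, 6 * 504) = fact_acc(5, 3024)
= fact_acc(4, 5 * 3024) = fact_acc(4, 15120)
= fact_acc(3, 4 * 15120) = fact_acc(3, 60480)
= fact_acc(2, 3 * 60480) = fact_acc(2, 181440)
= fact_acc(1, 2 * 181440) = fact_acc(1, 362880)
n <= 1, return acc = 362880
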